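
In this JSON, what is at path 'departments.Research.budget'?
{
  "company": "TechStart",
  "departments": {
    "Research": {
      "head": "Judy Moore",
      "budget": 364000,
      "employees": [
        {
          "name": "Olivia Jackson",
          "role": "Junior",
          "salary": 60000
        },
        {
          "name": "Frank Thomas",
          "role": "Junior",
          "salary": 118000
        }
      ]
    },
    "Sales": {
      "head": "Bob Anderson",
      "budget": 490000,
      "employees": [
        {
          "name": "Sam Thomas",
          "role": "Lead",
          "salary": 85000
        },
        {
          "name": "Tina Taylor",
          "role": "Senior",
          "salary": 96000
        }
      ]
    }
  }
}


Path: departments.Research.budget

Navigate:
  -> departments
  -> Research
  -> budget = 364000

364000


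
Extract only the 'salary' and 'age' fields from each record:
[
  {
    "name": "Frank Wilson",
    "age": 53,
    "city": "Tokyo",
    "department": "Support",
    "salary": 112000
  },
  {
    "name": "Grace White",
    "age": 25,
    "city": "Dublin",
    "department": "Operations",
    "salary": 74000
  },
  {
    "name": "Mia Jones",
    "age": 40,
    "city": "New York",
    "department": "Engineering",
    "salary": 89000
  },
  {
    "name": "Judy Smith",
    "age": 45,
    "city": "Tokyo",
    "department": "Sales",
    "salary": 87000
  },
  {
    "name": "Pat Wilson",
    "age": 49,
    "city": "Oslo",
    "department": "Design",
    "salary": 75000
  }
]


Original: 5 records with fields: name, age, city, department, salary
Keep: ['salary', 'age']
Drop: ['name', 'city', 'department']
Result: 5 records, 2 fields each

[
  {
    "salary": 112000,
    "age": 53
  },
  {
    "salary": 74000,
    "age": 25
  },
  {
    "salary": 89000,
    "age": 40
  },
  {
    "salary": 87000,
    "age": 45
  },
  {
    "salary": 75000,
    "age": 49
  }
]


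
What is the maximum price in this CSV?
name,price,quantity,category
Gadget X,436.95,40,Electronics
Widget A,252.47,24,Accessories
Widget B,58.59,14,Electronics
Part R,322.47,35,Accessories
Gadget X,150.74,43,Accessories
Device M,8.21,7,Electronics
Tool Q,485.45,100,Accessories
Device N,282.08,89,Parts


Computing maximum price:
Values: [436.95, 252.47, 58.59, 322.47, 150.74, 8.21, 485.45, 282.08]
Max = 485.45

485.45


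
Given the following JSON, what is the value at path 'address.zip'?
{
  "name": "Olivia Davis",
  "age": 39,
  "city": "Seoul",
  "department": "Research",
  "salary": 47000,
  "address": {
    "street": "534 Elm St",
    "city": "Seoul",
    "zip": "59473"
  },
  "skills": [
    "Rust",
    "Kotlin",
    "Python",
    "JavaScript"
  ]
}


Query: address.zip
Path: address -> zip
Value: 59473

59473


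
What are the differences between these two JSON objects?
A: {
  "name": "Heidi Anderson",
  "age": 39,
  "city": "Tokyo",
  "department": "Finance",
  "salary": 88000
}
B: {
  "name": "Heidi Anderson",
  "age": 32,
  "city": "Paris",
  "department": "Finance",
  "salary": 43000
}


Comparing each field (in key order):
  name: same
  age: DIFFERENT
  city: DIFFERENT
  department: same
  salary: DIFFERENT
Differences:
  age: 39 -> 32
  city: Tokyo -> Paris
  salary: 88000 -> 43000

3 field(s) changed

3 changes: age, city, salary


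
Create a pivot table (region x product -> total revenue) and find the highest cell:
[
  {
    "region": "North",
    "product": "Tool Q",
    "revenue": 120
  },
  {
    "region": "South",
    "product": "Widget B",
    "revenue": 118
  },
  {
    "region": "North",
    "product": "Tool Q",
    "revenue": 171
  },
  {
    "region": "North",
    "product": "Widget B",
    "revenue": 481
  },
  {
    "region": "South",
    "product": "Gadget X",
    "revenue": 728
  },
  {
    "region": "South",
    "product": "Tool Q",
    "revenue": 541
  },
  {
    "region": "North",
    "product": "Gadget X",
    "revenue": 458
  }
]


Pivot: region (rows) x product (columns) -> total revenue

     Gadget X      Tool Q        Widget B    
North          458           291           481  
South          728           541           118  

Highest: South / Gadget X = $728

South / Gadget X = $728


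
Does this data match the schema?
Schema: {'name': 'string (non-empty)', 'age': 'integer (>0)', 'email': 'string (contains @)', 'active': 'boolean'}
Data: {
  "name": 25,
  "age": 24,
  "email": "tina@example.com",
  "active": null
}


Validating each field against schema:
  name: FAIL (25 is not a string)
  age: OK (positive integer)
  email: OK (string with @)
  active: FAIL (null is not a boolean)

Result: INVALID (2 errors: name, active)

INVALID (2 errors: name, active)


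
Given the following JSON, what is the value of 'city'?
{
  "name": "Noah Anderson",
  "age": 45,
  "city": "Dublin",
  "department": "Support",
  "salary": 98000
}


Looking up field 'city'
Value: Dublin

Dublin


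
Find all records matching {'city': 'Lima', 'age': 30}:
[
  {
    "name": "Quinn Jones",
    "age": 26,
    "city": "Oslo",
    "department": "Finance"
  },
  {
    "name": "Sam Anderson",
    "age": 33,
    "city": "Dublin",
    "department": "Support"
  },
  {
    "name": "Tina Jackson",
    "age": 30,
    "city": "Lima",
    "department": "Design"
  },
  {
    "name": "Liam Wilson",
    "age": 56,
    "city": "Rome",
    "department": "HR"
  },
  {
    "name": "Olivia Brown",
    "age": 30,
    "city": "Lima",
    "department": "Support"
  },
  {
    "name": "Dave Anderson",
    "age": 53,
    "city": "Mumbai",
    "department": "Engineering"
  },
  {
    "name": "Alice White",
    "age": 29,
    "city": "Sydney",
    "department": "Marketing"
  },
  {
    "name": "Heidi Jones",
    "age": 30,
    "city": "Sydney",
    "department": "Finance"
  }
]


Search criteria: {'city': 'Lima', 'age': 30}

Checking 8 records:
  Quinn Jones: {city: Oslo, age: 26}
  Sam Anderson: {city: Dublin, age: 33}
  Tina Jackson: {city: Lima, age: 30} <-- MATCH
  Liam Wilson: {city: Rome, age: 56}
  Olivia Brown: {city: Lima, age: 30} <-- MATCH
  Dave Anderson: {city: Mumbai, age: 53}
  Alice White: {city: Sydney, age: 29}
  Heidi Jones: {city: Sydney, age: 30}

Matches: ["Tina Jackson", "Olivia Brown"]

["Tina Jackson", "Olivia Brown"]


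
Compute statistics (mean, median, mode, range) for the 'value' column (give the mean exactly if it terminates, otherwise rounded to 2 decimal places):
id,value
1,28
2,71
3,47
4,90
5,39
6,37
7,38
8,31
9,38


Data: [28, 71, 47, 90, 39, 37, 38, 31, 38]
Count: 9
Sum: 419
Mean: 419/9 ≈ 46.56 (rounded to 2 decimal places)
Sorted: [28, 31, 37, 38, 38, 39, 47, 71, 90]
Median: 38.0
Mode: 38 (2 times)
Range: 90 - 28 = 62
Min: 28, Max: 90

mean≈46.56, median=38.0, mode=38, range=62


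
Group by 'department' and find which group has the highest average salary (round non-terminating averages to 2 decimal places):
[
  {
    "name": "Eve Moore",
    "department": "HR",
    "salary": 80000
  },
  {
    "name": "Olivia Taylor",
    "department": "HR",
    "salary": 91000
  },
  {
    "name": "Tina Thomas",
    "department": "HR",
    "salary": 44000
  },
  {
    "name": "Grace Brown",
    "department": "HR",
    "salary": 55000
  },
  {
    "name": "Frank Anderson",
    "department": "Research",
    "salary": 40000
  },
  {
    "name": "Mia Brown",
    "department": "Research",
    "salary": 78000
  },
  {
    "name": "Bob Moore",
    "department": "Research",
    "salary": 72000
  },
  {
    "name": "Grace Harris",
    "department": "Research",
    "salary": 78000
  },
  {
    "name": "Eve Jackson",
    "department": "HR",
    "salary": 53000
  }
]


Group by: department

Groups:
  HR: 5 people, avg salary = 323000/5 = $64600
  Research: 4 people, avg salary = 268000/4 = $67000

Highest average salary: Research ($67000)

Research ($67000)


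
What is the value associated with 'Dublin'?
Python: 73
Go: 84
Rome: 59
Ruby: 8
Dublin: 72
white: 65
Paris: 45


Looking up key 'Dublin'
Value: 72

72


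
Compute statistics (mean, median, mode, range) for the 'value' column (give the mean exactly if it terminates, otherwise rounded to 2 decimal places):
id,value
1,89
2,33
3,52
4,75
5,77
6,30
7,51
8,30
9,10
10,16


Data: [89, 33, 52, 75, 77, 30, 51, 30, 10, 16]
Count: 10
Sum: 463
Mean: 463/10 = 46.3
Sorted: [10, 16, 30, 30, 33, 51, 52, 75, 77, 89]
Median: 42.0
Mode: 30 (2 times)
Range: 89 - 10 = 79
Min: 10, Max: 89

mean=46.3, median=42.0, mode=30, range=79


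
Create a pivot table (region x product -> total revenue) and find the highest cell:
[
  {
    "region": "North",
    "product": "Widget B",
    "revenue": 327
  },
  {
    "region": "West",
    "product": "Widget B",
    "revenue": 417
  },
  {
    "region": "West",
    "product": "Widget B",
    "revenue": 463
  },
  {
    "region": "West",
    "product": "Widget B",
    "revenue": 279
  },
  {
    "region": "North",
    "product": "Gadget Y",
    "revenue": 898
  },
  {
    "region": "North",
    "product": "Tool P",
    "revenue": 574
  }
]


Pivot: region (rows) x product (columns) -> total revenue

     Gadget Y      Tool P        Widget B    
North          898           574           327  
West             0             0          1159  

Highest: West / Widget B = $1159

West / Widget B = $1159


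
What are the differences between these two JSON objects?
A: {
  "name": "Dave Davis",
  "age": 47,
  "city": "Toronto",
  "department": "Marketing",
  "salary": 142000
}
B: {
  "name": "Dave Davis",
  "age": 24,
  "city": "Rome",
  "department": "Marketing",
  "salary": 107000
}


Comparing each field (in key order):
  name: same
  age: DIFFERENT
  city: DIFFERENT
  department: same
  salary: DIFFERENT
Differences:
  age: 47 -> 24
  city: Toronto -> Rome
  salary: 142000 -> 107000

3 field(s) changed

3 changes: age, city, salary


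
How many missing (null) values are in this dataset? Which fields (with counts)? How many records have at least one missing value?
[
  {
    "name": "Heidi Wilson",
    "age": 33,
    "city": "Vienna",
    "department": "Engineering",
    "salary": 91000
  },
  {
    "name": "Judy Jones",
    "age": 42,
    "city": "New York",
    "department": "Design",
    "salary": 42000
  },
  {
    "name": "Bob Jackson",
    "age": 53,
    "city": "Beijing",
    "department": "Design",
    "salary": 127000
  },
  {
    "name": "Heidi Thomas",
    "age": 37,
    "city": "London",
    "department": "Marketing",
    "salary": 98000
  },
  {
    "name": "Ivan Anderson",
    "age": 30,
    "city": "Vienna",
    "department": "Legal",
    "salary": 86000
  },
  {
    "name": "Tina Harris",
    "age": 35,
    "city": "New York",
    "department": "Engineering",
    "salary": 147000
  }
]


Checking for missing (null) values in 6 records:

  Heidi Wilson: complete
  Judy Jones: complete
  Bob Jackson: complete
  Heidi Thomas: complete
  Ivan Anderson: complete
  Tina Harris: complete

Per field:
  name: 0 missing
  age: 0 missing
  city: 0 missing
  department: 0 missing
  salary: 0 missing

Total missing values: 0
Records with any missing: 0

0 missing values (none); 0 incomplete records


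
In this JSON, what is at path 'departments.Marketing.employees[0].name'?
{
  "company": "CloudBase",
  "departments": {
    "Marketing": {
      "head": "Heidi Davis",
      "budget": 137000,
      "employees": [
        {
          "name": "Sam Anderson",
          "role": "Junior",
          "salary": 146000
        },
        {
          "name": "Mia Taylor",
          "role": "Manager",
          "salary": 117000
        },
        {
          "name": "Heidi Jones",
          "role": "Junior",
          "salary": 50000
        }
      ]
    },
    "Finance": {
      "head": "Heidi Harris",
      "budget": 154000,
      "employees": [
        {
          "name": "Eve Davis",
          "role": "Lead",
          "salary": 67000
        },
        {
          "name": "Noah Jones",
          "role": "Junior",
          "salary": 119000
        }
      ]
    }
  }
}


Path: departments.Marketing.employees[0].name

Navigate:
  -> departments
  -> Marketing
  -> employees[0].name = 'Sam Anderson'

Sam Anderson


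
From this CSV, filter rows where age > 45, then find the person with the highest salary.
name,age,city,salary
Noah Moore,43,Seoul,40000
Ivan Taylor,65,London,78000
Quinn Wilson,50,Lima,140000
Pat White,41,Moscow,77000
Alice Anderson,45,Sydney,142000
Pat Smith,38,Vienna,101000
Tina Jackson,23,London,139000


Filter: age > 45
Sort by: salary (descending)

Filtered records (2):
  Quinn Wilson, age 50, salary $140000
  Ivan Taylor, age 65, salary $78000

Highest salary: Quinn Wilson ($140000)

Quinn Wilson


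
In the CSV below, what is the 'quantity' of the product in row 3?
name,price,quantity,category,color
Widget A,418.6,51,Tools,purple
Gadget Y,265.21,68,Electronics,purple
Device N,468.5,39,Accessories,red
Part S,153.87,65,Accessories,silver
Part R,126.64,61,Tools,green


Query: Row 3 ('Device N'), column 'quantity'
Value: 39

39


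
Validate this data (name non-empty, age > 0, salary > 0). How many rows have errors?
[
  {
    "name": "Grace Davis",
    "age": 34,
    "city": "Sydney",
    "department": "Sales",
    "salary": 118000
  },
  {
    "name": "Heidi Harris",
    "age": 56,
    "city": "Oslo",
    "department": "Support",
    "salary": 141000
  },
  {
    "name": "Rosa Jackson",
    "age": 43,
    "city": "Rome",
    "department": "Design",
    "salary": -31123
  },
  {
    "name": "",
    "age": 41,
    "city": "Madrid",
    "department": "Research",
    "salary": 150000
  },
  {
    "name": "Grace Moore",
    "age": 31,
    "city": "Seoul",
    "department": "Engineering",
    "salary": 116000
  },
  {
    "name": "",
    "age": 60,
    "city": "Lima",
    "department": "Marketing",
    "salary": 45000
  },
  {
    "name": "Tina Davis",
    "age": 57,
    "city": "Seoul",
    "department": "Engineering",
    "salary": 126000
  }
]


Validating 7 records:
Rules: name non-empty, age > 0, salary > 0

  Row 1 (Grace Davis): OK
  Row 2 (Heidi Harris): OK
  Row 3 (Rosa Jackson): negative salary: -31123
  Row 4 (???): empty name
  Row 5 (Grace Moore): OK
  Row 6 (???): empty name
  Row 7 (Tina Davis): OK

Total errors: 3

3 errors


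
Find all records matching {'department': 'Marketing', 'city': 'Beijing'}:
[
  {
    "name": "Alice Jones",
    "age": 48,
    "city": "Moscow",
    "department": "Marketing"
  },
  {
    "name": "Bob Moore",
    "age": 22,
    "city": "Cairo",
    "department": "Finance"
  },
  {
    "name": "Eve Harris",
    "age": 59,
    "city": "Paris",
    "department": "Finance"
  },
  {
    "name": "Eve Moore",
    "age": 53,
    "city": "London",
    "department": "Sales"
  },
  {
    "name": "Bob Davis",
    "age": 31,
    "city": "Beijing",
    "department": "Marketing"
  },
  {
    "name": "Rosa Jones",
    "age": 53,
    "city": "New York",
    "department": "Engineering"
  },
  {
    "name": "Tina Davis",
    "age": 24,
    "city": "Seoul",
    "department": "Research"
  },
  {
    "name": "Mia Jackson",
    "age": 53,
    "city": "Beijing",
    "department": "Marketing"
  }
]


Search criteria: {'department': 'Marketing', 'city': 'Beijing'}

Checking 8 records:
  Alice Jones: {department: Marketing, city: Moscow}
  Bob Moore: {department: Finance, city: Cairo}
  Eve Harris: {department: Finance, city: Paris}
  Eve Moore: {department: Sales, city: London}
  Bob Davis: {department: Marketing, city: Beijing} <-- MATCH
  Rosa Jones: {department: Engineering, city: New York}
  Tina Davis: {department: Research, city: Seoul}
  Mia Jackson: {department: Marketing, city: Beijing} <-- MATCH

Matches: ["Bob Davis", "Mia Jackson"]

["Bob Davis", "Mia Jackson"]


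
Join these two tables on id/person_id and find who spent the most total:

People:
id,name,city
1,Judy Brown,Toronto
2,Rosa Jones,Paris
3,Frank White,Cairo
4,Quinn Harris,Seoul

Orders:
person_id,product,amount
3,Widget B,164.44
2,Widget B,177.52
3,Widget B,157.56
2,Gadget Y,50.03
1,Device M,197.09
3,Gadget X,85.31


Join on: people.id = orders.person_id

Joined rows:
  Frank White (Cairo) bought Widget B for $164.44
  Rosa Jones (Paris) bought Widget B for $177.52
  Frank White (Cairo) bought Widget B for $157.56
  Rosa Jones (Paris) bought Gadget Y for $50.03
  Judy Brown (Toronto) bought Device M for $197.09
  Frank White (Cairo) bought Gadget X for $85.31

Total per person:
  Frank White: $407.31
  Rosa Jones: $227.55
  Judy Brown: $197.09

Top spender: Frank White ($407.31)

Frank White ($407.31)


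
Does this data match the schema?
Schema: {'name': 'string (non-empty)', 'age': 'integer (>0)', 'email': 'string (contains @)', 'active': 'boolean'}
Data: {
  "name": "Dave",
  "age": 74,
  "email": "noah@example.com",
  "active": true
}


Validating each field against schema:
  name: OK (non-empty string)
  age: OK (positive integer)
  email: OK (string with @)
  active: OK (boolean)

Result: VALID

VALID


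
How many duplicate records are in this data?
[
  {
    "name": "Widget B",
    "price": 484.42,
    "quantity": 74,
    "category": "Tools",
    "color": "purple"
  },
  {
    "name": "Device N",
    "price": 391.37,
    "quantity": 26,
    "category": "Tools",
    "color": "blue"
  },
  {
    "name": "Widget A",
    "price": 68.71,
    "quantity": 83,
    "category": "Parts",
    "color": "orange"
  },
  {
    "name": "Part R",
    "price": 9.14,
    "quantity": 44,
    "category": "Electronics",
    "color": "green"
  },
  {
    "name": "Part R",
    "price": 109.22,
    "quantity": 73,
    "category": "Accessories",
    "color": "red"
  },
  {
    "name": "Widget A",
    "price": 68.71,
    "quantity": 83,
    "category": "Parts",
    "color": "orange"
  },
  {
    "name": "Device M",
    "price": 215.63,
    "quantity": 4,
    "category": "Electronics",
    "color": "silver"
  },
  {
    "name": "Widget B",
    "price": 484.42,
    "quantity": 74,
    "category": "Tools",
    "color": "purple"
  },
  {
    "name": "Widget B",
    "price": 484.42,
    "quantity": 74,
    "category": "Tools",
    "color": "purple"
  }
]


Checking 9 records for duplicates:

  Row 1: Widget B ($484.42, qty 74)
  Row 2: Device N ($391.37, qty 26)
  Row 3: Widget A ($68.71, qty 83)
  Row 4: Part R ($9.14, qty 44)
  Row 5: Part R ($109.22, qty 73)
  Row 6: Widget A ($68.71, qty 83) <-- DUPLICATE
  Row 7: Device M ($215.63, qty 4)
  Row 8: Widget B ($484.42, qty 74) <-- DUPLICATE
  Row 9: Widget B ($484.42, qty 74) <-- DUPLICATE

Duplicates found: 3
Unique records: 6

3 duplicates, 6 unique


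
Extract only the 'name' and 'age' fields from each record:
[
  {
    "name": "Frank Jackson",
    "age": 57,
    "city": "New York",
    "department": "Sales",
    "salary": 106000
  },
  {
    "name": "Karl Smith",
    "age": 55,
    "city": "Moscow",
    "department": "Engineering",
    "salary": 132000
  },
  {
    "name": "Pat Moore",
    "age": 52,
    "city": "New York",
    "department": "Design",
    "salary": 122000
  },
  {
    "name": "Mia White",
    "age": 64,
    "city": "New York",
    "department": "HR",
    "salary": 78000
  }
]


Original: 4 records with fields: name, age, city, department, salary
Keep: ['name', 'age']
Drop: ['city', 'department', 'salary']
Result: 4 records, 2 fields each

[
  {
    "name": "Frank Jackson",
    "age": 57
  },
  {
    "name": "Karl Smith",
    "age": 55
  },
  {
    "name": "Pat Moore",
    "age": 52
  },
  {
    "name": "Mia White",
    "age": 64
  }
]


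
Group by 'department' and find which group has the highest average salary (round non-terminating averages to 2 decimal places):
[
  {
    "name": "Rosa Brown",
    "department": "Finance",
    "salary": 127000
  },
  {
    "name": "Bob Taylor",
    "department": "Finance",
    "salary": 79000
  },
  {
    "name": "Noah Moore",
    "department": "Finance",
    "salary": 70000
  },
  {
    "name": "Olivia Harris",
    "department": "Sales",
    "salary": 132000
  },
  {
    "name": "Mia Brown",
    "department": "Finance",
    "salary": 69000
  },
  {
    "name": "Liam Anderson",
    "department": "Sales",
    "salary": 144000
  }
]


Group by: department

Groups:
  Finance: 4 people, avg salary = 345000/4 = $86250
  Sales: 2 people, avg salary = 276000/2 = $138000

Highest average salary: Sales ($138000)

Sales ($138000)


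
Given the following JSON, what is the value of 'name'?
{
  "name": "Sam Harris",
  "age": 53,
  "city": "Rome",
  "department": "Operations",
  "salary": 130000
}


Looking up field 'name'
Value: Sam Harris

Sam Harris


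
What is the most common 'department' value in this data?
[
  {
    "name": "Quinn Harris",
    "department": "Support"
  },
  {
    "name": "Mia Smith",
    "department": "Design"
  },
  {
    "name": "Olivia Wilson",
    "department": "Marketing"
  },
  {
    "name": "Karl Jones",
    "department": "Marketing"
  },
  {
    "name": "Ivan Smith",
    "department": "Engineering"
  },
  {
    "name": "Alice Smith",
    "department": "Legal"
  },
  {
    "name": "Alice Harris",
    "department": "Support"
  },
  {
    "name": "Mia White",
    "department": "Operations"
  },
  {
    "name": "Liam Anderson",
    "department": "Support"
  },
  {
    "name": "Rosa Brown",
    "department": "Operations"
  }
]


Counting 'department' values across 10 records:

  Support: 3 ###
  Marketing: 2 ##
  Operations: 2 ##
  Design: 1 #
  Engineering: 1 #
  Legal: 1 #

Most common: Support (3 times)

Support (3 times)


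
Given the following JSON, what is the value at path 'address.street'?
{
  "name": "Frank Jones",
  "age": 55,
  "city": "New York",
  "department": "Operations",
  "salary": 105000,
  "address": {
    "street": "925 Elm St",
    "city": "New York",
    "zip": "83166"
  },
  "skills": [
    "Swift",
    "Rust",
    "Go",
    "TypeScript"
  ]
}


Query: address.street
Path: address -> street
Value: 925 Elm St

925 Elm St


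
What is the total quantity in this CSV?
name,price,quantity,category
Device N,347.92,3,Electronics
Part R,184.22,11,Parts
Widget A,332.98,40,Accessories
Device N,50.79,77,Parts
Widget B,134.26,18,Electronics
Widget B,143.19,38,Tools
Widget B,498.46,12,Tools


Computing total quantity:
Values: [3, 11, 40, 77, 18, 38, 12]
Sum = 199

199


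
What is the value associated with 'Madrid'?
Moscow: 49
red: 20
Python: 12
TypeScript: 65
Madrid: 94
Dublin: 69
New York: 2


Looking up key 'Madrid'
Value: 94

94


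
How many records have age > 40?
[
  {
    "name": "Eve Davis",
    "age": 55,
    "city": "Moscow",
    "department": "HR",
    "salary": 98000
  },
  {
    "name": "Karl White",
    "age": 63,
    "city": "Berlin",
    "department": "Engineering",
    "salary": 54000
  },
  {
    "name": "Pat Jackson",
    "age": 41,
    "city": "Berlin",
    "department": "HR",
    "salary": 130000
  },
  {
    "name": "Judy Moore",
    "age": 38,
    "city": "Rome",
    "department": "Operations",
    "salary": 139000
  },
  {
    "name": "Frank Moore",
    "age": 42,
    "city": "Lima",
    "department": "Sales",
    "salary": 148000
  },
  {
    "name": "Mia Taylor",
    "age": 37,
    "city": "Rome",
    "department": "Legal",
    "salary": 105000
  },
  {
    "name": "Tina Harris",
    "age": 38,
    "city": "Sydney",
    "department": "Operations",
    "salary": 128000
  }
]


Data: 7 records
Condition: age > 40

Checking each record:
  Eve Davis: 55 MATCH
  Karl White: 63 MATCH
  Pat Jackson: 41 MATCH
  Judy Moore: 38
  Frank Moore: 42 MATCH
  Mia Taylor: 37
  Tina Harris: 38

Count: 4

4


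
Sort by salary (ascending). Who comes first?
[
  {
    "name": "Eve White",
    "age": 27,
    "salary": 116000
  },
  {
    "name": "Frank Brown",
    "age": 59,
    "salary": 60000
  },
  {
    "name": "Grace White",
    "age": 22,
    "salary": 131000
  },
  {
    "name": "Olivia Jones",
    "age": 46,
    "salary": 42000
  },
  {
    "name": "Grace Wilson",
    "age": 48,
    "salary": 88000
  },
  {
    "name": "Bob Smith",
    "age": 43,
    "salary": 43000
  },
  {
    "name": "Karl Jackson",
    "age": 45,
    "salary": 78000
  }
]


Sort by: salary (ascending)

Sorted order:
  1. Olivia Jones (salary = 42000)
  2. Bob Smith (salary = 43000)
  3. Frank Brown (salary = 60000)
  4. Karl Jackson (salary = 78000)
  5. Grace Wilson (salary = 88000)
  6. Eve White (salary = 116000)
  7. Grace White (salary = 131000)

First: Olivia Jones

Olivia Jones


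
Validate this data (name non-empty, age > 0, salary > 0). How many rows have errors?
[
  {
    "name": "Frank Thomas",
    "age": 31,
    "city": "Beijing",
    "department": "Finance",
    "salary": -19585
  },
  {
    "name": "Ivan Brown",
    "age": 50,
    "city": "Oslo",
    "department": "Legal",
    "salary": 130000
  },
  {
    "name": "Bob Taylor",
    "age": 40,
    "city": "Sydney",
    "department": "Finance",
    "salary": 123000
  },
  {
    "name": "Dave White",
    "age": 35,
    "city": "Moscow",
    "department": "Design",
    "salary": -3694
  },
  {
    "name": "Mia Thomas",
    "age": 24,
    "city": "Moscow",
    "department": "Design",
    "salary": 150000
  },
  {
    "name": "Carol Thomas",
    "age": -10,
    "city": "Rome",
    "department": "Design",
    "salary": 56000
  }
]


Validating 6 records:
Rules: name non-empty, age > 0, salary > 0

  Row 1 (Frank Thomas): negative salary: -19585
  Row 2 (Ivan Brown): OK
  Row 3 (Bob Taylor): OK
  Row 4 (Dave White): negative salary: -3694
  Row 5 (Mia Thomas): OK
  Row 6 (Carol Thomas): negative age: -10

Total errors: 3

3 errors


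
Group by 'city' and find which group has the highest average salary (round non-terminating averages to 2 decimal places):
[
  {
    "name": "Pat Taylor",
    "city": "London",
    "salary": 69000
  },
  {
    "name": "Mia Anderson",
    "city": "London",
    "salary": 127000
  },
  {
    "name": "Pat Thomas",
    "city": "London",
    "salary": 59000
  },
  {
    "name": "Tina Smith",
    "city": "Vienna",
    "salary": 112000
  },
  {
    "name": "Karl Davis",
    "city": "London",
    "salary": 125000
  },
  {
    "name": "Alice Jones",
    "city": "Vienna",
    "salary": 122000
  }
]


Group by: city

Groups:
  London: 4 people, avg salary = 380000/4 = $95000
  Vienna: 2 people, avg salary = 234000/2 = $117000

Highest average salary: Vienna ($117000)

Vienna ($117000)


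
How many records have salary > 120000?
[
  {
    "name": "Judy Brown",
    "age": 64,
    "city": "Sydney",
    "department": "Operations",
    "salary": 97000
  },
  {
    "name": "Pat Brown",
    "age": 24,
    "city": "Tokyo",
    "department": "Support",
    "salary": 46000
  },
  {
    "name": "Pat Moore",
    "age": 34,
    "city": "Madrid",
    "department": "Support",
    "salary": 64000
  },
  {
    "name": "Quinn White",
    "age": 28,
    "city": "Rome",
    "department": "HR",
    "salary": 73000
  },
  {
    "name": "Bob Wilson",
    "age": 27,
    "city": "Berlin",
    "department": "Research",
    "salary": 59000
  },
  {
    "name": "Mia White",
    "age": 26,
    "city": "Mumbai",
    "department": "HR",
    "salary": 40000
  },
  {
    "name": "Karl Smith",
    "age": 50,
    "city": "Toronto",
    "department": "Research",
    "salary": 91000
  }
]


Data: 7 records
Condition: salary > 120000

Checking each record:
  Judy Brown: 97000
  Pat Brown: 46000
  Pat Moore: 64000
  Quinn White: 73000
  Bob Wilson: 59000
  Mia White: 40000
  Karl Smith: 91000

Count: 0

0


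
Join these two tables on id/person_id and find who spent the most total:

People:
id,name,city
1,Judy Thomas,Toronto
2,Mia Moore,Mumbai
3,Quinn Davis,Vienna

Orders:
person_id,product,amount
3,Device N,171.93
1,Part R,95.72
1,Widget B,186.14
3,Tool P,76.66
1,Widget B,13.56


Join on: people.id = orders.person_id

Joined rows:
  Quinn Davis (Vienna) bought Device N for $171.93
  Judy Thomas (Toronto) bought Part R for $95.72
  Judy Thomas (Toronto) bought Widget B for $186.14
  Quinn Davis (Vienna) bought Tool P for $76.66
  Judy Thomas (Toronto) bought Widget B for $13.56

Total per person:
  Judy Thomas: $295.42
  Quinn Davis: $248.59

Top spender: Judy Thomas ($295.42)

Judy Thomas ($295.42)


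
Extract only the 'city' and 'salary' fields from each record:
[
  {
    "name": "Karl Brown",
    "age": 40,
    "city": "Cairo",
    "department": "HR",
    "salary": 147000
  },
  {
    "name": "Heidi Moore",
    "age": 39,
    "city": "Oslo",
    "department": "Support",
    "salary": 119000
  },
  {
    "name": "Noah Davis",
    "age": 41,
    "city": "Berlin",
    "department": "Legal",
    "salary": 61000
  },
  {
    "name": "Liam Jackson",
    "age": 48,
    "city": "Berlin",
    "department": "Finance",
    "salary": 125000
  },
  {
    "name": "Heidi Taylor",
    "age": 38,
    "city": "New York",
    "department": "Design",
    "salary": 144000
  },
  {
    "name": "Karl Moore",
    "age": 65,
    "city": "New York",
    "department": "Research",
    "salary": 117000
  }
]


Original: 6 records with fields: name, age, city, department, salary
Keep: ['city', 'salary']
Drop: ['name', 'age', 'department']
Result: 6 records, 2 fields each

[
  {
    "city": "Cairo",
    "salary": 147000
  },
  {
    "city": "Oslo",
    "salary": 119000
  },
  {
    "city": "Berlin",
    "salary": 61000
  },
  {
    "city": "Berlin",
    "salary": 125000
  },
  {
    "city": "New York",
    "salary": 144000
  },
  {
    "city": "New York",
    "salary": 117000
  }
]


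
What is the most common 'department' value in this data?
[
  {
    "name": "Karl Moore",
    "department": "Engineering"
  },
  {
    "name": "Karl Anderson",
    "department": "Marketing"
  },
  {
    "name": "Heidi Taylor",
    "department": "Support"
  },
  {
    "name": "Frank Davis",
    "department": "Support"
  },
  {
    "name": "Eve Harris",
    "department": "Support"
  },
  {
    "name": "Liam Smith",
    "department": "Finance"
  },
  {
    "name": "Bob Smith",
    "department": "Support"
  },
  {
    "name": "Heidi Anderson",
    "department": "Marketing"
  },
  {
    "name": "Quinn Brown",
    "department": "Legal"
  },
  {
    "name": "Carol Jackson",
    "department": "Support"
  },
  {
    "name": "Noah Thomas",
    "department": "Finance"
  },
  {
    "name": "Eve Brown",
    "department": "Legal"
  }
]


Counting 'department' values across 12 records:

  Support: 5 #####
  Marketing: 2 ##
  Finance: 2 ##
  Legal: 2 ##
  Engineering: 1 #

Most common: Support (5 times)

Support (5 times)


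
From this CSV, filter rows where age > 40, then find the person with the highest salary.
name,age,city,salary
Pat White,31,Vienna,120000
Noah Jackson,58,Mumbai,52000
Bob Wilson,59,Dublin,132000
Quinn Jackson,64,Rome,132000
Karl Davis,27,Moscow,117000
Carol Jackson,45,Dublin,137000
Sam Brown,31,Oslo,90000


Filter: age > 40
Sort by: salary (descending)

Filtered records (4):
  Carol Jackson, age 45, salary $137000
  Bob Wilson, age 59, salary $132000
  Quinn Jackson, age 64, salary $132000
  Noah Jackson, age 58, salary $52000

Highest salary: Carol Jackson ($137000)

Carol Jackson


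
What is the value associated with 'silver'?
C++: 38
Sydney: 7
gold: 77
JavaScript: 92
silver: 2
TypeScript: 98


Looking up key 'silver'
Value: 2

2


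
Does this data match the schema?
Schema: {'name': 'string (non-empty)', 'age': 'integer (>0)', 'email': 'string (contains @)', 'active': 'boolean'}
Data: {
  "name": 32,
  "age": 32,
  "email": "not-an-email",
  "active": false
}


Validating each field against schema:
  name: FAIL (32 is not a string)
  age: OK (positive integer)
  email: FAIL ("not-an-email" does not contain @)
  active: OK (boolean)

Result: INVALID (2 errors: name, email)

INVALID (2 errors: name, email)


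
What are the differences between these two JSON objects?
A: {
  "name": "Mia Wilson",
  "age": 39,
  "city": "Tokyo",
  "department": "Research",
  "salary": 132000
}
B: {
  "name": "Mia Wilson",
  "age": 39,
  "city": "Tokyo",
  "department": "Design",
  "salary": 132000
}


Comparing each field (in key order):
  name: same
  age: same
  city: same
  department: DIFFERENT
  salary: same
Differences:
  department: Research -> Design

1 field(s) changed

1 change: department


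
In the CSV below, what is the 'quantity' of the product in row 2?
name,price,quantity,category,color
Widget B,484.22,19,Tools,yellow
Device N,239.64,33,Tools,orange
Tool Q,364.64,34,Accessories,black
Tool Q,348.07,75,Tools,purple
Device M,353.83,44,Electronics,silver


Query: Row 2 ('Device N'), column 'quantity'
Value: 33

33


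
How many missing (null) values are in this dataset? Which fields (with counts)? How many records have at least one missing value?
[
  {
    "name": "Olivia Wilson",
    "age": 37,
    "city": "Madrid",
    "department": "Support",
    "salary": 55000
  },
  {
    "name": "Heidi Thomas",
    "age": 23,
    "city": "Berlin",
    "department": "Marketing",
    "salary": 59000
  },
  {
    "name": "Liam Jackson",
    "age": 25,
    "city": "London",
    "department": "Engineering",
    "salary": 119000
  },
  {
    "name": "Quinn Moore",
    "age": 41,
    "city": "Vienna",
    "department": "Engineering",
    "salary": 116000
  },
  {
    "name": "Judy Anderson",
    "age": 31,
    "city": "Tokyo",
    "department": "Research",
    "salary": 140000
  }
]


Checking for missing (null) values in 5 records:

  Olivia Wilson: complete
  Heidi Thomas: complete
  Liam Jackson: complete
  Quinn Moore: complete
  Judy Anderson: complete

Per field:
  name: 0 missing
  age: 0 missing
  city: 0 missing
  department: 0 missing
  salary: 0 missing

Total missing values: 0
Records with any missing: 0

0 missing values (none); 0 incomplete records


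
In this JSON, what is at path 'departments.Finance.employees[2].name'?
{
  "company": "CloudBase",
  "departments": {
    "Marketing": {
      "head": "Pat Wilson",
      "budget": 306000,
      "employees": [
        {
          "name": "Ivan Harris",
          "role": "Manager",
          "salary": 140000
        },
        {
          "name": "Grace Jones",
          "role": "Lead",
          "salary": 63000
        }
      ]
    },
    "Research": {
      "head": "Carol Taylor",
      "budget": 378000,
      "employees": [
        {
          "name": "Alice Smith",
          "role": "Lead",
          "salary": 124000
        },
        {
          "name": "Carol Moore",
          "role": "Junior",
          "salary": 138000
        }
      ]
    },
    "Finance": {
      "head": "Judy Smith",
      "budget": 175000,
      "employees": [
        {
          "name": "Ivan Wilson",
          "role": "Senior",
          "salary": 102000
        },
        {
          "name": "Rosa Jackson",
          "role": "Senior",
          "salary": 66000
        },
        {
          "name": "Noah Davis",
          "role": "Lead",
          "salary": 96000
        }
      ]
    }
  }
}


Path: departments.Finance.employees[2].name

Navigate:
  -> departments
  -> Finance
  -> employees[2].name = 'Noah Davis'

Noah Davis


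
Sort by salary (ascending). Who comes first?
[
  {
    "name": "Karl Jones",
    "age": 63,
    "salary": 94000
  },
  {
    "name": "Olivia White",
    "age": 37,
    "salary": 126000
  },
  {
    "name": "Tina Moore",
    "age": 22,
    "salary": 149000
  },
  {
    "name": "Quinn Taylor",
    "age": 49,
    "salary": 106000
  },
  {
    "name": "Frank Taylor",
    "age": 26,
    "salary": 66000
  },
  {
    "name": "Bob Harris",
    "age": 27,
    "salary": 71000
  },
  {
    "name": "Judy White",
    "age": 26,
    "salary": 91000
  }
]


Sort by: salary (ascending)

Sorted order:
  1. Frank Taylor (salary = 66000)
  2. Bob Harris (salary = 71000)
  3. Judy White (salary = 91000)
  4. Karl Jones (salary = 94000)
  5. Quinn Taylor (salary = 106000)
  6. Olivia White (salary = 126000)
  7. Tina Moore (salary = 149000)

First: Frank Taylor

Frank Taylor


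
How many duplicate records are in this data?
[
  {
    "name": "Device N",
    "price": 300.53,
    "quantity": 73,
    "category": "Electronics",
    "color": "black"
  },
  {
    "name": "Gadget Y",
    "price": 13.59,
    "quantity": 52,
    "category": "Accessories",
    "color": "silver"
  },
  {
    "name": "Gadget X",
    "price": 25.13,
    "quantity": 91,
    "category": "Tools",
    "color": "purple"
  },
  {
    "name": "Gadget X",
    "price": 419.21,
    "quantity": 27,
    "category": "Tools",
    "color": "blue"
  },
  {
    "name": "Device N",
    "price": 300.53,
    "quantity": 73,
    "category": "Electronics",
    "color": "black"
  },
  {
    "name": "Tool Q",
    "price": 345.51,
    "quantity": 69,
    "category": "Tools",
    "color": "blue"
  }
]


Checking 6 records for duplicates:

  Row 1: Device N ($300.53, qty 73)
  Row 2: Gadget Y ($13.59, qty 52)
  Row 3: Gadget X ($25.13, qty 91)
  Row 4: Gadget X ($419.21, qty 27)
  Row 5: Device N ($300.53, qty 73) <-- DUPLICATE
  Row 6: Tool Q ($345.51, qty 69)

Duplicates found: 1
Unique records: 5

1 duplicates, 5 unique


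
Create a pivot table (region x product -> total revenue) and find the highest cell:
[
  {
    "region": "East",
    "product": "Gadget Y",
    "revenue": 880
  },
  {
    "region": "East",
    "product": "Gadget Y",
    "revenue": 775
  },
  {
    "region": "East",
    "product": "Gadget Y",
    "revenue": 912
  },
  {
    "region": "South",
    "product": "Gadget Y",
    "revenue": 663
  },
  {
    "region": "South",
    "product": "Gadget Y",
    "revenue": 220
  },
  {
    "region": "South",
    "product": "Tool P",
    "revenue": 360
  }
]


Pivot: region (rows) x product (columns) -> total revenue

     Gadget Y      Tool P      
East          2567             0  
South          883           360  

Highest: East / Gadget Y = $2567

East / Gadget Y = $2567


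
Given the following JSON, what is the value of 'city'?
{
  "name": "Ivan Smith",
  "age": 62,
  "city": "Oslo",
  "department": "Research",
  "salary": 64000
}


Looking up field 'city'
Value: Oslo

Oslo


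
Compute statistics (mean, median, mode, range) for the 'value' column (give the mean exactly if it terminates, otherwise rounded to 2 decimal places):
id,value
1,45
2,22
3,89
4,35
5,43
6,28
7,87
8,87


Data: [45, 22, 89, 35, 43, 28, 87, 87]
Count: 8
Sum: 436
Mean: 436/8 = 54.5
Sorted: [22, 28, 35, 43, 45, 87, 87, 89]
Median: 44.0
Mode: 87 (2 times)
Range: 89 - 22 = 67
Min: 22, Max: 89

mean=54.5, median=44.0, mode=87, range=67


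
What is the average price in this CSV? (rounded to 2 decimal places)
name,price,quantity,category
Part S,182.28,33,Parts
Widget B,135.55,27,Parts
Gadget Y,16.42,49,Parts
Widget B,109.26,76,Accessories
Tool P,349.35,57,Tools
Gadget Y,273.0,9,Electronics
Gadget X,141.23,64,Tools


Computing average price:
Values: [182.28, 135.55, 16.42, 109.26, 349.35, 273.0, 141.23]
Sum = 1207.09
Count = 7
Average = 1207.09/7 ≈ 172.44 (rounded to 2 decimal places)

172.44


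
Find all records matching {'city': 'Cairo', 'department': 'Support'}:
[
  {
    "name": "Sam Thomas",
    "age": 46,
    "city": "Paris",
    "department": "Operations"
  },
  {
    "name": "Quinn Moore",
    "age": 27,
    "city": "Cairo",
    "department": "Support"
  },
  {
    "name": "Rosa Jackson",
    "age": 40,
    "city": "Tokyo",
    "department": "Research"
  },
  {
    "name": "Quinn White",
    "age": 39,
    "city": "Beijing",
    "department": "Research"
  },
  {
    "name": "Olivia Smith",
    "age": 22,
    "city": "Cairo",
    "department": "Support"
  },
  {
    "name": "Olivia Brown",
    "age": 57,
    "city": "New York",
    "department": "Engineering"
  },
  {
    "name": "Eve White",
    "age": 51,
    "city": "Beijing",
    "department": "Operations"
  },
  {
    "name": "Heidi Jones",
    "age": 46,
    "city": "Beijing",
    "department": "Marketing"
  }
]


Search criteria: {'city': 'Cairo', 'department': 'Support'}

Checking 8 records:
  Sam Thomas: {city: Paris, department: Operations}
  Quinn Moore: {city: Cairo, department: Support} <-- MATCH
  Rosa Jackson: {city: Tokyo, department: Research}
  Quinn White: {city: Beijing, department: Research}
  Olivia Smith: {city: Cairo, department: Support} <-- MATCH
  Olivia Brown: {city: New York, department: Engineering}
  Eve White: {city: Beijing, department: Operations}
  Heidi Jones: {city: Beijing, department: Marketing}

Matches: ["Quinn Moore", "Olivia Smith"]

["Quinn Moore", "Olivia Smith"]


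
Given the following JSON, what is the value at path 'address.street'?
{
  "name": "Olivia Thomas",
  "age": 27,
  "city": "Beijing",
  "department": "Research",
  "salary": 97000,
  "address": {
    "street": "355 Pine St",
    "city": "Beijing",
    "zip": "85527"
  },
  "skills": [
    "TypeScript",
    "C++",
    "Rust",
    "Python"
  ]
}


Query: address.street
Path: address -> street
Value: 355 Pine St

355 Pine St
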